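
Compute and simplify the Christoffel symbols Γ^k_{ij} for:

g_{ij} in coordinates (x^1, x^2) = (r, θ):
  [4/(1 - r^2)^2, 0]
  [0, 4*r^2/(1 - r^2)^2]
Using Γ^k_{ij} = (1/2) g^{km} (∂_i g_{mj} + ∂_j g_{mi} - ∂_m g_{ij}); the metric is diagonal, so only the m = k term contributes.
Non-zero symbols (using the symmetry Γ^k_{ij} = Γ^k_{ji}):
Γ^r_{r r} = (1/2) g^{rr} (∂_r g_{rr} + ∂_r g_{rr} - ∂_r g_{rr}) = (1/2)((1 - r^2)^2/4)((16*r/(1 - r^2)^3) + (16*r/(1 - r^2)^3) - (16*r/(1 - r^2)^3)) = 2*r/(1 - r^2)
Γ^r_{θ θ} = (1/2) g^{rr} (∂_θ g_{rθ} + ∂_θ g_{rθ} - ∂_r g_{θθ}) = (1/2)((1 - r^2)^2/4)((0) + (0) - (-8*(r^3 + r)/(r^2 - 1)^3)) = (r^3 + r)/(r^2 - 1)
Γ^θ_{r θ} = (1/2) g^{θθ} (∂_r g_{θθ} + ∂_θ g_{θr} - ∂_θ g_{rθ}) = (1/2)((1 - r^2)^2/(4*r^2))((-8*(r^3 + r)/(r^2 - 1)^3) + (0) - (0)) = (-r^2 - 1)/(r^3 - r)
All other Christoffel symbols are zero.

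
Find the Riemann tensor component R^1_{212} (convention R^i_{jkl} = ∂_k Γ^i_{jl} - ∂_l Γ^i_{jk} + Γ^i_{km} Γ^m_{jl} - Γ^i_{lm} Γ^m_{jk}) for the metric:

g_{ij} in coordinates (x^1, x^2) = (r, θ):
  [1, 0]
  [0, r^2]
Non-zero Christoffel symbols (Γ^k_{ij} = Γ^k_{ji}):
Γ^r_{θ θ} = -r
Γ^θ_{r θ} = 1/r
R^r_{θ r θ} = ∂_r Γ^r_{θ θ} - ∂_θ Γ^r_{θ r} + Γ^r_{r m} Γ^m_{θ θ} - Γ^r_{θ m} Γ^m_{θ r}
  = (-1) - (0) + (0) - (-1) = 0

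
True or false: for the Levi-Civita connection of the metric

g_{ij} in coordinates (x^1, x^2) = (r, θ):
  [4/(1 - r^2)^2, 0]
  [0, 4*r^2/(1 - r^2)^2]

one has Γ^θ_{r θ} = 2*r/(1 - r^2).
Γ^θ_{r θ} = (1/2) g^{θθ} (∂_r g_{θθ} + ∂_θ g_{θr} - ∂_θ g_{rθ}) = (1/2)((1 - r^2)^2/(4*r^2))((-8*(r^3 + r)/(r^2 - 1)^3) + (0) - (0)) = (-r^2 - 1)/(r^3 - r)
This differs from the proposed value 2*r/(1 - r^2).
False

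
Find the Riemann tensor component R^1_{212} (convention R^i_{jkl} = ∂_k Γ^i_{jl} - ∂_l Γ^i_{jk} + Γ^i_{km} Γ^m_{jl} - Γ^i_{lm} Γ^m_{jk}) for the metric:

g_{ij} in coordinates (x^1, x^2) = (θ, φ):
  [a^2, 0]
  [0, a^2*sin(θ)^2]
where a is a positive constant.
Non-zero Christoffel symbols (Γ^k_{ij} = Γ^k_{ji}):
Γ^θ_{φ φ} = -sin(2*θ)/2
Γ^φ_{θ φ} = 1/tan(θ)
R^θ_{φ θ φ} = ∂_θ Γ^θ_{φ φ} - ∂_φ Γ^θ_{φ θ} + Γ^θ_{θ m} Γ^m_{φ φ} - Γ^θ_{φ m} Γ^m_{φ θ}
  = (-cos(2*θ)) - (0) + (0) - (-cos(θ)^2) = sin(θ)^2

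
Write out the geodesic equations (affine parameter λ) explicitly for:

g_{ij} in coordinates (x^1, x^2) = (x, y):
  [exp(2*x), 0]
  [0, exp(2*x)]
Geodesic equation: d^2x^k/dλ^2 + Γ^k_{ij} (dx^i/dλ)(dx^j/dλ) = 0.
Non-zero Christoffel symbols:
Γ^x_{x x} = 1
Γ^x_{y y} = -1
Γ^y_{x y} = 1
Substituting (the symmetric pair Γ^k_{ij}, Γ^k_{ji} combines into a factor 2):
d^2x/dλ^2 + (dx/dλ)^2 - (dy/dλ)^2 = 0
d^2y/dλ^2 + 2 (dx/dλ)(dy/dλ) = 0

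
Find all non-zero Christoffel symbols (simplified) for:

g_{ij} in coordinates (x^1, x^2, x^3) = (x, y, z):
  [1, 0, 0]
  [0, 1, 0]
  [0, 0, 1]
Using Γ^k_{ij} = (1/2) g^{km} (∂_i g_{mj} + ∂_j g_{mi} - ∂_m g_{ij}); the metric is diagonal, so only the m = k term contributes.
Every metric component is constant, so all ∂_m g_{ij} = 0 and every Christoffel symbol vanishes.
All Christoffel symbols are zero.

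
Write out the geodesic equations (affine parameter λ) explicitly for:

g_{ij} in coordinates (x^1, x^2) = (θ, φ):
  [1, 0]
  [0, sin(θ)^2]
Geodesic equation: d^2x^k/dλ^2 + Γ^k_{ij} (dx^i/dλ)(dx^j/dλ) = 0.
Non-zero Christoffel symbols:
Γ^θ_{φ φ} = -sin(2*θ)/2
Γ^φ_{θ φ} = 1/tan(θ)
Substituting (the symmetric pair Γ^k_{ij}, Γ^k_{ji} combines into a factor 2):
d^2θ/dλ^2 - (sin(2*θ)/2) (dφ/dλ)^2 = 0
d^2φ/dλ^2 + (2/tan(θ)) (dθ/dλ)(dφ/dλ) = 0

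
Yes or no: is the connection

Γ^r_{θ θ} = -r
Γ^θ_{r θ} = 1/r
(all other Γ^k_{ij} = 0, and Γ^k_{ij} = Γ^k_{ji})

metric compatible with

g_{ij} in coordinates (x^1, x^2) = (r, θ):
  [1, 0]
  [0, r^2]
Using ∇_k g_{ij} = ∂_k g_{ij} - Γ^m_{ki} g_{mj} - Γ^m_{kj} g_{im}:
e.g. ∇_r g_{θθ} = (2*r) - (r) - (r) = 0
Every component ∇_k g_{ij} vanishes: the connection is metric compatible.
Yes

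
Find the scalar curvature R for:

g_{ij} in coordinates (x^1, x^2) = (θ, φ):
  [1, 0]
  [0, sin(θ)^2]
Non-zero Christoffel symbols (Γ^k_{ij} = Γ^k_{ji}):
Γ^θ_{φ φ} = -sin(2*θ)/2
Γ^φ_{θ φ} = 1/tan(θ)
Ricci tensor (R_{ij} = R^k_{ikj}): R_{θθ} = 1, R_{θφ} = 0, R_{φφ} = sin(θ)^2
Inverse metric: g^{θθ} = 1, g^{φφ} = 1/sin(θ)^2
R = g^{ij} R_{ij} = (1)(1) + (1/sin(θ)^2)(sin(θ)^2) = 2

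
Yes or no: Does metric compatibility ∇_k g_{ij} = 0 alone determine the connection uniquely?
One also needs vanishing torsion; metric compatibility plus torsion-freeness singles out the Levi-Civita connection.
No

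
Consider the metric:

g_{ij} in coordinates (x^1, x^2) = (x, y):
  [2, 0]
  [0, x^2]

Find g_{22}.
With x^1 = x, x^2 = y, g_{22} = g_{yy} is the row-2, column-2 entry of the matrix.
g_{22} = x^2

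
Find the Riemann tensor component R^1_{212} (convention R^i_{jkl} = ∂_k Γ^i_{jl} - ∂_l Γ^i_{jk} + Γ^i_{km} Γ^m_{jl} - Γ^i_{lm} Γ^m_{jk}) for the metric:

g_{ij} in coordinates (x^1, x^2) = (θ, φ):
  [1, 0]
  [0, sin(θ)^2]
Non-zero Christoffel symbols (Γ^k_{ij} = Γ^k_{ji}):
Γ^θ_{φ φ} = -sin(2*θ)/2
Γ^φ_{θ φ} = 1/tan(θ)
R^θ_{φ θ φ} = ∂_θ Γ^θ_{φ φ} - ∂_φ Γ^θ_{φ θ} + Γ^θ_{θ m} Γ^m_{φ φ} - Γ^θ_{φ m} Γ^m_{φ θ}
  = (-cos(2*θ)) - (0) + (0) - (-cos(θ)^2) = sin(θ)^2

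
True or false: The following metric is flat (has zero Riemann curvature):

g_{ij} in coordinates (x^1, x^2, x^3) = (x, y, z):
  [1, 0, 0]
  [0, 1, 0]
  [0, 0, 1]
All metric components are constant, so every Christoffel symbol vanishes and R^i_{jkl} = 0.
True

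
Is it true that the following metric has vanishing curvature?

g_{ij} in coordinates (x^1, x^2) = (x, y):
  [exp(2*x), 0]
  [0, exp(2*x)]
Non-zero Christoffel symbols:
Γ^x_{x x} = 1
Γ^x_{y y} = -1
Γ^y_{x y} = 1
Ricci tensor: R_{xx} = 0, R_{xy} = 0, R_{yy} = 0
All R_{ij} vanish; in 2 dimensions the Riemann tensor is fully determined by the Ricci tensor, so R^i_{jkl} = 0: the metric is flat (curvilinear coordinates on flat space).
Yes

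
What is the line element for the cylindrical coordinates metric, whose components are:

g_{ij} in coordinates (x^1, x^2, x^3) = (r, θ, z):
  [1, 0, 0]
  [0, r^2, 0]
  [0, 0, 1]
ds^2 = g_{ij} dx^i dx^j; only the non-zero components contribute.
ds^2 = dr^2 + r^2 dθ^2 + dz^2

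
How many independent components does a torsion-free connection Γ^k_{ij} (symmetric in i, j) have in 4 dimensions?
Γ^k_{ij} has n choices for the upper index and n(n+1)/2 independent symmetric lower index pairs.
Total = 4 × 4×5/2 = 4 × 10 = 40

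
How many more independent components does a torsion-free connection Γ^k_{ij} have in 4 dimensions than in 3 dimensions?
Independent components in n dimensions: n × n(n+1)/2 = n^2(n+1)/2.
4D: 4 × 10 = 40
3D: 3 × 6 = 18
Difference = 40 - 18 = 22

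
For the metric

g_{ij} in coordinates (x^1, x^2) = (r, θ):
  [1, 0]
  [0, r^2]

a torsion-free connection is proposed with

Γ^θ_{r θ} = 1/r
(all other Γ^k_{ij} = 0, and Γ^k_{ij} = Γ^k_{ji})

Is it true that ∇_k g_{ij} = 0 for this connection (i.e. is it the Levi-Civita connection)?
Using ∇_k g_{ij} = ∂_k g_{ij} - Γ^m_{ki} g_{mj} - Γ^m_{kj} g_{im}:
∇_θ g_{rθ} = (0) - (r) - (0) = -r ≠ 0
So the connection is not metric compatible (it is not the Levi-Civita connection).
No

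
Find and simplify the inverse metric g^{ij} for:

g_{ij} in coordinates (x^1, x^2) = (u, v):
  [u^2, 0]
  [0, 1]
The metric is diagonal, so g^{ij} is diagonal with entries 1/g_{ii}: diag(1/(u^2), 1).
g^{ij}:
  [1/u^2, 0]
  [0, 1]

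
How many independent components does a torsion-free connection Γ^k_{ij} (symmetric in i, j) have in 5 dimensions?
Γ^k_{ij} has n choices for the upper index and n(n+1)/2 independent symmetric lower index pairs.
Total = 5 × 5×6/2 = 5 × 15 = 75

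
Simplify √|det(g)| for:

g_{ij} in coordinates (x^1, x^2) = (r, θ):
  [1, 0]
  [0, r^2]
det(g) = r^2
√|det(g)| = r
Volume element: dV = r dr dθ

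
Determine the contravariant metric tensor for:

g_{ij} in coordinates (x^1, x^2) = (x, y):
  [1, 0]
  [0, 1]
The metric is diagonal, so g^{ij} is diagonal with entries 1/g_{ii}: diag(1, 1).
g^{ij}:
  [1, 0]
  [0, 1]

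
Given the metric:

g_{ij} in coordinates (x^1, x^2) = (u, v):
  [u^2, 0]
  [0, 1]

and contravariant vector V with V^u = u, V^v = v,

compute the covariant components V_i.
V_i = g_{ij} V^j:
V_u = (u^2)(u) + (0)(v) = u^3
V_v = (0)(u) + (1)(v) = v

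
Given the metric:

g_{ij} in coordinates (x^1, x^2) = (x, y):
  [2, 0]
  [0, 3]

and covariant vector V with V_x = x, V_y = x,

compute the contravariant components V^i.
Inverse metric (diagonal): g^{xx} = 1/2, g^{yy} = 1/3
V^i = g^{ij} V_j:
V^x = (1/2)(x) + (0)(x) = x/2
V^y = (0)(x) + (1/3)(x) = x/3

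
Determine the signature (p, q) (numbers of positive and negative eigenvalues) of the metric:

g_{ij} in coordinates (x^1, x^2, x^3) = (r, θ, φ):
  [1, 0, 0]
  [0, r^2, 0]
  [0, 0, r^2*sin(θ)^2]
The metric is diagonal, so its eigenvalues are the diagonal entries: 1, r^2, r^2*sin(θ)^2 (at a generic point, where coordinate-dependent entries are positive).
3 positive, 0 negative.
(3, 0) - Riemannian (positive definite)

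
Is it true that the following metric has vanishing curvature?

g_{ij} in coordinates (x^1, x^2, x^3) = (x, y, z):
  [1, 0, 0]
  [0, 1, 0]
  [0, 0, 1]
All metric components are constant, so every Christoffel symbol vanishes and R^i_{jkl} = 0.
Yes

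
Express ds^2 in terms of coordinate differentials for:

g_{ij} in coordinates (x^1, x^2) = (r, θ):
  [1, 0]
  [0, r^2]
ds^2 = g_{ij} dx^i dx^j; only the non-zero components contribute.
ds^2 = dr^2 + r^2 dθ^2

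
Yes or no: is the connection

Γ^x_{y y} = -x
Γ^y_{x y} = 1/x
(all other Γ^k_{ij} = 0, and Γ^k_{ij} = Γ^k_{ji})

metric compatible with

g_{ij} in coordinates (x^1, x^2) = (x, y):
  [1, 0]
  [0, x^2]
Using ∇_k g_{ij} = ∂_k g_{ij} - Γ^m_{ki} g_{mj} - Γ^m_{kj} g_{im}:
e.g. ∇_x g_{yy} = (2*x) - (x) - (x) = 0
Every component ∇_k g_{ij} vanishes: the connection is metric compatible.
Yes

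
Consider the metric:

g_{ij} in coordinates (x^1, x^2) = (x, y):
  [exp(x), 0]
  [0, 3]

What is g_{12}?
With x^1 = x, x^2 = y, g_{12} = g_{xy} is the row-1, column-2 entry of the matrix.
g_{12} = 0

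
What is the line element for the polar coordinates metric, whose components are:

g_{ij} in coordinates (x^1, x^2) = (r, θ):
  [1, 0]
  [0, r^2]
ds^2 = g_{ij} dx^i dx^j; only the non-zero components contribute.
ds^2 = dr^2 + r^2 dθ^2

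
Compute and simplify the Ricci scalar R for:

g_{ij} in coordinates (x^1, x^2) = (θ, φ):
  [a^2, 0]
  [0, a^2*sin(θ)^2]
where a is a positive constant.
Non-zero Christoffel symbols (Γ^k_{ij} = Γ^k_{ji}):
Γ^θ_{φ φ} = -sin(2*θ)/2
Γ^φ_{θ φ} = 1/tan(θ)
Ricci tensor (R_{ij} = R^k_{ikj}): R_{θθ} = 1, R_{θφ} = 0, R_{φφ} = sin(θ)^2
Inverse metric: g^{θθ} = 1/a^2, g^{φφ} = 1/(a^2*sin(θ)^2)
R = g^{ij} R_{ij} = (1/a^2)(1) + (1/(a^2*sin(θ)^2))(sin(θ)^2) = 2/a^2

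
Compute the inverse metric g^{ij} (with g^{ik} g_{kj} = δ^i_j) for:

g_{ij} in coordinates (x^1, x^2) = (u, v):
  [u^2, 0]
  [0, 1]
The metric is diagonal, so g^{ij} is diagonal with entries 1/g_{ii}: diag(1/(u^2), 1).
g^{ij}:
  [1/u^2, 0]
  [0, 1]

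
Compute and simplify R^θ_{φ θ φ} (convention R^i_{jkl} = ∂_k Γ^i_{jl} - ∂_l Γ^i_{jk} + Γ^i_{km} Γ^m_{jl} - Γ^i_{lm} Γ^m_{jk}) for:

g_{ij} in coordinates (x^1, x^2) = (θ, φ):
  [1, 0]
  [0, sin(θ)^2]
Non-zero Christoffel symbols (Γ^k_{ij} = Γ^k_{ji}):
Γ^θ_{φ φ} = -sin(2*θ)/2
Γ^φ_{θ φ} = 1/tan(θ)
R^θ_{φ θ φ} = ∂_θ Γ^θ_{φ φ} - ∂_φ Γ^θ_{φ θ} + Γ^θ_{θ m} Γ^m_{φ φ} - Γ^θ_{φ m} Γ^m_{φ θ}
  = (-cos(2*θ)) - (0) + (0) - (-cos(θ)^2) = sin(θ)^2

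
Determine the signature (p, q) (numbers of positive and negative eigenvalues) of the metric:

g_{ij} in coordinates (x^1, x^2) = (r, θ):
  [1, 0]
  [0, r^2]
The metric is diagonal, so its eigenvalues are the diagonal entries: 1, r^2 (at a generic point, where coordinate-dependent entries are positive).
2 positive, 0 negative.
(2, 0) - Riemannian (positive definite)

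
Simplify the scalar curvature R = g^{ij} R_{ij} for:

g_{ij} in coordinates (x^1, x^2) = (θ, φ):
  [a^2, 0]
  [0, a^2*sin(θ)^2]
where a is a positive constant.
Non-zero Christoffel symbols (Γ^k_{ij} = Γ^k_{ji}):
Γ^θ_{φ φ} = -sin(2*θ)/2
Γ^φ_{θ φ} = 1/tan(θ)
Ricci tensor (R_{ij} = R^k_{ikj}): R_{θθ} = 1, R_{θφ} = 0, R_{φφ} = sin(θ)^2
Inverse metric: g^{θθ} = 1/a^2, g^{φφ} = 1/(a^2*sin(θ)^2)
R = g^{ij} R_{ij} = (1/a^2)(1) + (1/(a^2*sin(θ)^2))(sin(θ)^2) = 2/a^2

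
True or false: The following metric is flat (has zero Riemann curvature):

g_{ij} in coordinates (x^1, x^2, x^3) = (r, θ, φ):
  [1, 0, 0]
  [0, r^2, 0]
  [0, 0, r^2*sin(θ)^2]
Non-zero Christoffel symbols:
Γ^r_{θ θ} = -r
Γ^r_{φ φ} = -r*sin(θ)^2
Γ^θ_{r θ} = 1/r
Γ^θ_{φ φ} = -sin(2*θ)/2
Γ^φ_{r φ} = 1/r
Γ^φ_{θ φ} = 1/tan(θ)
Ricci tensor: R_{rr} = 0, R_{rθ} = 0, R_{rφ} = 0, R_{θθ} = 0, R_{θφ} = 0, R_{φφ} = 0
All R_{ij} vanish; in 3 dimensions the Riemann tensor is fully determined by the Ricci tensor, so R^i_{jkl} = 0: the metric is flat (curvilinear coordinates on flat space).
True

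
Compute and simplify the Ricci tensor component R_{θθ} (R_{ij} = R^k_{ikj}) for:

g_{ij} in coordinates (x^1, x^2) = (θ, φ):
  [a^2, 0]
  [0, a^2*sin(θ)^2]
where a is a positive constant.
Non-zero Christoffel symbols (Γ^k_{ij} = Γ^k_{ji}):
Γ^θ_{φ φ} = -sin(2*θ)/2
Γ^φ_{θ φ} = 1/tan(θ)
R^θ_{θ θ θ} = 0 (a repeated index in an antisymmetric pair)
R^φ_{θ φ θ} = ∂_φ Γ^φ_{θ θ} - ∂_θ Γ^φ_{θ φ} + Γ^φ_{φ m} Γ^m_{θ θ} - Γ^φ_{θ m} Γ^m_{θ φ}
  = (0) - (-1/sin(θ)^2) + (0) - (1/tan(θ)^2) = 1
R_{θθ} = R^θ_{θ θ θ} + R^φ_{θ φ θ} = (0) + (1) = 1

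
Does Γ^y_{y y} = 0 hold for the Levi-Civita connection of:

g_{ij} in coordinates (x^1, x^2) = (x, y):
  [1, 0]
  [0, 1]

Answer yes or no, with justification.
Γ^y_{y y} = (1/2) g^{yy} (∂_y g_{yy} + ∂_y g_{yy} - ∂_y g_{yy}) = (1/2)(1)((0) + (0) - (0)) = 0
This equals the proposed value 0.
Yes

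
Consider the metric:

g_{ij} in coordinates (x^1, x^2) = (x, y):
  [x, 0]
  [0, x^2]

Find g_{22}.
With x^1 = x, x^2 = y, g_{22} = g_{yy} is the row-2, column-2 entry of the matrix.
g_{22} = x^2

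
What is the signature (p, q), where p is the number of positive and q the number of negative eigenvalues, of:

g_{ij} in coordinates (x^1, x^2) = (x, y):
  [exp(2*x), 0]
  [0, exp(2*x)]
The metric is diagonal, so its eigenvalues are the diagonal entries: exp(2*x), exp(2*x) (at a generic point, where coordinate-dependent entries are positive).
2 positive, 0 negative.
(2, 0) - Riemannian (positive definite)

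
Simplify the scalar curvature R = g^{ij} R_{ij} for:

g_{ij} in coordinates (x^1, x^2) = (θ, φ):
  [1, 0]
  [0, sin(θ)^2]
Non-zero Christoffel symbols (Γ^k_{ij} = Γ^k_{ji}):
Γ^θ_{φ φ} = -sin(2*θ)/2
Γ^φ_{θ φ} = 1/tan(θ)
Ricci tensor (R_{ij} = R^k_{ikj}): R_{θθ} = 1, R_{θφ} = 0, R_{φφ} = sin(θ)^2
Inverse metric: g^{θθ} = 1, g^{φφ} = 1/sin(θ)^2
R = g^{ij} R_{ij} = (1)(1) + (1/sin(θ)^2)(sin(θ)^2) = 2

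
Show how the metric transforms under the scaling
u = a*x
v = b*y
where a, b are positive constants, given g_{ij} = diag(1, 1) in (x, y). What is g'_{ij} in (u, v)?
Invert the transformation: x = u/a, y = v/b
g'_{ij} = (∂x^k/∂x'^i)(∂x^l/∂x'^j) g_{kl}; with g_{kl} = δ_{kl} this is Σ_k (∂x^k/∂x'^i)(∂x^k/∂x'^j).
Jacobian: ∂x/∂u = 1/a, ∂x/∂v = 0, ∂y/∂u = 0, ∂y/∂v = 1/b
g'_{uu} = (1/a)(1/a) + (0)(0) = 1/a^2
g'_{uv} = (1/a)(0) + (0)(1/b) = 0
g'_{vv} = (0)(0) + (1/b)(1/b) = 1/b^2
g'_{ij} = diag(1/a^2, 1/b^2)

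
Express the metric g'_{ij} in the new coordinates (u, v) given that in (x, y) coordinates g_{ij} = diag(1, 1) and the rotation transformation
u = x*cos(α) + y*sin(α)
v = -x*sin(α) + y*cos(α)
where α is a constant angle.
Invert the transformation: x = u*cos(α) - v*sin(α), y = u*sin(α) + v*cos(α)
g'_{ij} = (∂x^k/∂x'^i)(∂x^l/∂x'^j) g_{kl}; with g_{kl} = δ_{kl} this is Σ_k (∂x^k/∂x'^i)(∂x^k/∂x'^j).
Jacobian: ∂x/∂u = cos(α), ∂x/∂v = -sin(α), ∂y/∂u = sin(α), ∂y/∂v = cos(α)
g'_{uu} = (cos(α))(cos(α)) + (sin(α))(sin(α)) = 1
g'_{uv} = (cos(α))(-sin(α)) + (sin(α))(cos(α)) = 0
g'_{vv} = (-sin(α))(-sin(α)) + (cos(α))(cos(α)) = 1
g'_{ij} = diag(1, 1)
The Euclidean metric is invariant under rotations.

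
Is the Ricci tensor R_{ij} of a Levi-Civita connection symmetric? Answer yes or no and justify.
R_{ij} = R^k_{ikj}; the pair symmetry R_{kilj} = R_{ljki} gives R_{ij} = R_{ji}.
Yes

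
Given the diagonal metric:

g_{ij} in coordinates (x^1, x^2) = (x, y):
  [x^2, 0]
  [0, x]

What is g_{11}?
With x^1 = x, x^2 = y, g_{11} = g_{xx} is the row-1, column-1 entry of the matrix.
g_{11} = x^2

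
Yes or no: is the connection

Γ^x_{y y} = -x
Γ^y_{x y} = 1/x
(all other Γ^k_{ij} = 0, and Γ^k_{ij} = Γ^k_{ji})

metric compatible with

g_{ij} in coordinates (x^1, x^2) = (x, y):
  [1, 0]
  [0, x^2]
Using ∇_k g_{ij} = ∂_k g_{ij} - Γ^m_{ki} g_{mj} - Γ^m_{kj} g_{im}:
e.g. ∇_x g_{yy} = (2*x) - (x) - (x) = 0
Every component ∇_k g_{ij} vanishes: the connection is metric compatible.
Yes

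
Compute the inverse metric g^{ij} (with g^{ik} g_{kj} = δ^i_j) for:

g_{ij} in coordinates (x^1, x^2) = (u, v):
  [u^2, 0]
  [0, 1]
The metric is diagonal, so g^{ij} is diagonal with entries 1/g_{ii}: diag(1/(u^2), 1).
g^{ij}:
  [1/u^2, 0]
  [0, 1]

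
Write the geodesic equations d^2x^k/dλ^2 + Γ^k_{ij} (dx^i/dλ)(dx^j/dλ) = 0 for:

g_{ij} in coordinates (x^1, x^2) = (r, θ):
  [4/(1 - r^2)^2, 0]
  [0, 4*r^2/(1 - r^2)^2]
Geodesic equation: d^2x^k/dλ^2 + Γ^k_{ij} (dx^i/dλ)(dx^j/dλ) = 0.
Non-zero Christoffel symbols:
Γ^r_{r r} = 2*r/(1 - r^2)
Γ^r_{θ θ} = (r^3 + r)/(r^2 - 1)
Γ^θ_{r θ} = (-r^2 - 1)/(r^3 - r)
Substituting (the symmetric pair Γ^k_{ij}, Γ^k_{ji} combines into a factor 2):
d^2r/dλ^2 + (2*r/(1 - r^2)) (dr/dλ)^2 + ((r^3 + r)/(r^2 - 1)) (dθ/dλ)^2 = 0
d^2θ/dλ^2 + ((-2*r^2 - 2)/(r^3 - r)) (dr/dλ)(dθ/dλ) = 0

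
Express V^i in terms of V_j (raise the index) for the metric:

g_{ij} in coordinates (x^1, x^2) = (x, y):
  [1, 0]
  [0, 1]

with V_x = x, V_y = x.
Inverse metric (diagonal): g^{xx} = 1, g^{yy} = 1
V^i = g^{ij} V_j:
V^x = (1)(x) + (0)(x) = x
V^y = (0)(x) + (1)(x) = x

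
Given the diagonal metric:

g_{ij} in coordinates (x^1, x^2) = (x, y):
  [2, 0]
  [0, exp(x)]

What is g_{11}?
With x^1 = x, x^2 = y, g_{11} = g_{xx} is the row-1, column-1 entry of the matrix.
g_{11} = 2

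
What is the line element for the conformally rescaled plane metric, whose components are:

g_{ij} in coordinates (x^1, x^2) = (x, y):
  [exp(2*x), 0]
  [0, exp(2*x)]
ds^2 = g_{ij} dx^i dx^j; only the non-zero components contribute.
ds^2 = exp(2*x) dx^2 + exp(2*x) dy^2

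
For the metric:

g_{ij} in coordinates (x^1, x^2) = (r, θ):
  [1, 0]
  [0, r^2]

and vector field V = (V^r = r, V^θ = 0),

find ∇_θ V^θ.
Non-zero Christoffel symbols:
Γ^r_{θ θ} = -r
Γ^θ_{r θ} = 1/r
∇_θ V^θ = ∂_θ V^θ + Γ^θ_{θ j} V^j
  = (0) + (1/r)(r) + (0)(0)
  = 1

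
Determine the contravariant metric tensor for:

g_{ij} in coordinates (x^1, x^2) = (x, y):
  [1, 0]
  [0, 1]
The metric is diagonal, so g^{ij} is diagonal with entries 1/g_{ii}: diag(1, 1).
g^{ij}:
  [1, 0]
  [0, 1]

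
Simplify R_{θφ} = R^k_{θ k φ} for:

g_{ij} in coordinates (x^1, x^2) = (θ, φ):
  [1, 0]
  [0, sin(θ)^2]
Non-zero Christoffel symbols (Γ^k_{ij} = Γ^k_{ji}):
Γ^θ_{φ φ} = -sin(2*θ)/2
Γ^φ_{θ φ} = 1/tan(θ)
R^θ_{θ θ φ} = 0 (a repeated index in an antisymmetric pair)
R^φ_{θ φ φ} = 0 (a repeated index in an antisymmetric pair)
R_{θφ} = R^θ_{θ θ φ} + R^φ_{θ φ φ} = (0) + (0) = 0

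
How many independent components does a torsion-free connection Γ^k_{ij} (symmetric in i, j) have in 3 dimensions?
Γ^k_{ij} has n choices for the upper index and n(n+1)/2 independent symmetric lower index pairs.
Total = 3 × 3×4/2 = 3 × 6 = 18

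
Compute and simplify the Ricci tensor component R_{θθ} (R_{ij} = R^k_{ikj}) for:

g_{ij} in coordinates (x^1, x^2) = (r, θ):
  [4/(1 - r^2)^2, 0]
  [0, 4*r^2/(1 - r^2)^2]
Non-zero Christoffel symbols (Γ^k_{ij} = Γ^k_{ji}):
Γ^r_{r r} = 2*r/(1 - r^2)
Γ^r_{θ θ} = (r^3 + r)/(r^2 - 1)
Γ^θ_{r θ} = (-r^2 - 1)/(r^3 - r)
R^r_{θ r θ} = ∂_r Γ^r_{θ θ} - ∂_θ Γ^r_{θ r} + Γ^r_{r m} Γ^m_{θ θ} - Γ^r_{θ m} Γ^m_{θ r}
  = ((r^4 - 4*r^2 - 1)/(r^2 - 1)^2) - (0) + (-2*r^2*(r^2 + 1)/(r^2 - 1)^2) - (-(r^2 + 1)^2/(r^2 - 1)^2) = -4*r^2/(r^2 - 1)^2
R^θ_{θ θ θ} = 0 (a repeated index in an antisymmetric pair)
R_{θθ} = R^r_{θ r θ} + R^θ_{θ θ θ} = (-4*r^2/(r^2 - 1)^2) + (0) = -4*r^2/(r^2 - 1)^2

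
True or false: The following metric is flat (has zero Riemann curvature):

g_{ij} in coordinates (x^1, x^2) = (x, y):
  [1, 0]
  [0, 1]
All metric components are constant, so every Christoffel symbol vanishes and R^i_{jkl} = 0.
True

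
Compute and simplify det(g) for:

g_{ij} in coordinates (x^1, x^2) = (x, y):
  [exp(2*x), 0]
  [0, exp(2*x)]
For a 2×2 metric: det(g) = g_{11}·g_{22} - g_{12}·g_{21}
= (exp(2*x))·(exp(2*x)) - (0)·(0)
= exp(4*x) - 0
det(g) = exp(4*x)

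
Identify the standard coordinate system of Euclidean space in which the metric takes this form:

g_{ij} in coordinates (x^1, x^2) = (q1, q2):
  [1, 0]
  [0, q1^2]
The line element ds^2 = dq1^2 + q1^2 dq2^2 is dr^2 + r^2 dθ^2 with q1 = r, q2 = θ.
polar coordinates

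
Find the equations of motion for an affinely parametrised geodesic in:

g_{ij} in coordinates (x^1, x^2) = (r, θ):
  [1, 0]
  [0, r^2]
Geodesic equation: d^2x^k/dλ^2 + Γ^k_{ij} (dx^i/dλ)(dx^j/dλ) = 0.
Non-zero Christoffel symbols:
Γ^r_{θ θ} = -r
Γ^θ_{r θ} = 1/r
Substituting (the symmetric pair Γ^k_{ij}, Γ^k_{ji} combines into a factor 2):
d^2r/dλ^2 - r (dθ/dλ)^2 = 0
d^2θ/dλ^2 + (2/r) (dr/dλ)(dθ/dλ) = 0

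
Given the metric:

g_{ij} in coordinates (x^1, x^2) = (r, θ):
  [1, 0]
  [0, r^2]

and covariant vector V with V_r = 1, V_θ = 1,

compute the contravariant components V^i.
Inverse metric (diagonal): g^{rr} = 1, g^{θθ} = 1/r^2
V^i = g^{ij} V_j:
V^r = (1)(1) + (0)(1) = 1
V^θ = (0)(1) + (1/r^2)(1) = 1/r^2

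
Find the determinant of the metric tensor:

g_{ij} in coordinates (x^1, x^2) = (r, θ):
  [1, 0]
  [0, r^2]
For a 2×2 metric: det(g) = g_{11}·g_{22} - g_{12}·g_{21}
= (1)·(r^2) - (0)·(0)
= r^2 - 0
det(g) = r^2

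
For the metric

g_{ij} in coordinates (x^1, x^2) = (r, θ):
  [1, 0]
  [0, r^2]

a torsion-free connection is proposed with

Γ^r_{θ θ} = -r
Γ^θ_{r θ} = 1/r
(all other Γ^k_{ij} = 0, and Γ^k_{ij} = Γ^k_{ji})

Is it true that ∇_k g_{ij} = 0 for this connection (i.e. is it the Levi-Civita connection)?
Using ∇_k g_{ij} = ∂_k g_{ij} - Γ^m_{ki} g_{mj} - Γ^m_{kj} g_{im}:
e.g. ∇_r g_{θθ} = (2*r) - (r) - (r) = 0
Every component ∇_k g_{ij} vanishes: the connection is metric compatible.
Yes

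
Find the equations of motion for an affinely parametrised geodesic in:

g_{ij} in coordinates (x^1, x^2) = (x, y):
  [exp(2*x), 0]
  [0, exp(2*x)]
Geodesic equation: d^2x^k/dλ^2 + Γ^k_{ij} (dx^i/dλ)(dx^j/dλ) = 0.
Non-zero Christoffel symbols:
Γ^x_{x x} = 1
Γ^x_{y y} = -1
Γ^y_{x y} = 1
Substituting (the symmetric pair Γ^k_{ij}, Γ^k_{ji} combines into a factor 2):
d^2x/dλ^2 + (dx/dλ)^2 - (dy/dλ)^2 = 0
d^2y/dλ^2 + 2 (dx/dλ)(dy/dλ) = 0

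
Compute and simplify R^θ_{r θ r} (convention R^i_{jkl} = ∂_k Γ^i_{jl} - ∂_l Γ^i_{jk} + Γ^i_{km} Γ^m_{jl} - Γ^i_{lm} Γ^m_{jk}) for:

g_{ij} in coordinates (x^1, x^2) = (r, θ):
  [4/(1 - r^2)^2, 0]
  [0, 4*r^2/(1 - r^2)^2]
Non-zero Christoffel symbols (Γ^k_{ij} = Γ^k_{ji}):
Γ^r_{r r} = 2*r/(1 - r^2)
Γ^r_{θ θ} = (r^3 + r)/(r^2 - 1)
Γ^θ_{r θ} = (-r^2 - 1)/(r^3 - r)
R^θ_{r θ r} = ∂_θ Γ^θ_{r r} - ∂_r Γ^θ_{r θ} + Γ^θ_{θ m} Γ^m_{r r} - Γ^θ_{r m} Γ^m_{r θ}
  = (0) - ((r^4 + 4*r^2 - 1)/(r^3 - r)^2) + (2*(r^2 + 1)/(r^2 - 1)^2) - ((r^2 + 1)^2/(r^3 - r)^2) = -4/(r^2 - 1)^2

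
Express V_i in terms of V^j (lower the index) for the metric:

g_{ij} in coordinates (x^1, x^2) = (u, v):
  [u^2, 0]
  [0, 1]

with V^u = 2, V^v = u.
V_i = g_{ij} V^j:
V_u = (u^2)(2) + (0)(u) = 2*u^2
V_v = (0)(2) + (1)(u) = u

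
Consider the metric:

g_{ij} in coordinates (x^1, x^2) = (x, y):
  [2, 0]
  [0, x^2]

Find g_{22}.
With x^1 = x, x^2 = y, g_{22} = g_{yy} is the row-2, column-2 entry of the matrix.
g_{22} = x^2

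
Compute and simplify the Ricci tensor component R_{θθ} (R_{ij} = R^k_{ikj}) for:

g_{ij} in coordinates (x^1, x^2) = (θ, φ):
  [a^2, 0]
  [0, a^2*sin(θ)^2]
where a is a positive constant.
Non-zero Christoffel symbols (Γ^k_{ij} = Γ^k_{ji}):
Γ^θ_{φ φ} = -sin(2*θ)/2
Γ^φ_{θ φ} = 1/tan(θ)
R^θ_{θ θ θ} = 0 (a repeated index in an antisymmetric pair)
R^φ_{θ φ θ} = ∂_φ Γ^φ_{θ θ} - ∂_θ Γ^φ_{θ φ} + Γ^φ_{φ m} Γ^m_{θ θ} - Γ^φ_{θ m} Γ^m_{θ φ}
  = (0) - (-1/sin(θ)^2) + (0) - (1/tan(θ)^2) = 1
R_{θθ} = R^θ_{θ θ θ} + R^φ_{θ φ θ} = (0) + (1) = 1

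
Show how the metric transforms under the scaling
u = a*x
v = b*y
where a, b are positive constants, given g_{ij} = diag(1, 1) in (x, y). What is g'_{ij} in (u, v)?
Invert the transformation: x = u/a, y = v/b
g'_{ij} = (∂x^k/∂x'^i)(∂x^l/∂x'^j) g_{kl}; with g_{kl} = δ_{kl} this is Σ_k (∂x^k/∂x'^i)(∂x^k/∂x'^j).
Jacobian: ∂x/∂u = 1/a, ∂x/∂v = 0, ∂y/∂u = 0, ∂y/∂v = 1/b
g'_{uu} = (1/a)(1/a) + (0)(0) = 1/a^2
g'_{uv} = (1/a)(0) + (0)(1/b) = 0
g'_{vv} = (0)(0) + (1/b)(1/b) = 1/b^2
g'_{ij} = diag(1/a^2, 1/b^2)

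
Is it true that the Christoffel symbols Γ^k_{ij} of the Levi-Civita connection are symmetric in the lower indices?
The Levi-Civita connection is torsion-free, which is exactly Γ^k_{ij} = Γ^k_{ji}.
Yes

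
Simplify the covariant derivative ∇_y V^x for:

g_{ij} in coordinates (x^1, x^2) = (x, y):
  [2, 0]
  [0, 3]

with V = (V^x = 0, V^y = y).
All Christoffel symbols are zero.
∇_y V^x = ∂_y V^x + Γ^x_{y j} V^j
  = (0) + (0)(0) + (0)(y)
  = 0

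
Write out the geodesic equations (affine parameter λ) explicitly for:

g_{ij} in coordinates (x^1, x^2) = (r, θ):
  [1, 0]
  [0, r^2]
Geodesic equation: d^2x^k/dλ^2 + Γ^k_{ij} (dx^i/dλ)(dx^j/dλ) = 0.
Non-zero Christoffel symbols:
Γ^r_{θ θ} = -r
Γ^θ_{r θ} = 1/r
Substituting (the symmetric pair Γ^k_{ij}, Γ^k_{ji} combines into a factor 2):
d^2r/dλ^2 - r (dθ/dλ)^2 = 0
d^2θ/dλ^2 + (2/r) (dr/dλ)(dθ/dλ) = 0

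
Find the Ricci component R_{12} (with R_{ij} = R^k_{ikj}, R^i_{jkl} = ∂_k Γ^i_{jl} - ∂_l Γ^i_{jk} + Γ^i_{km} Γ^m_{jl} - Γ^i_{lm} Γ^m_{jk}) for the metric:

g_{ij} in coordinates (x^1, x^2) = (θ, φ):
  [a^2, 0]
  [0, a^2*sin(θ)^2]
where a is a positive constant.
Non-zero Christoffel symbols (Γ^k_{ij} = Γ^k_{ji}):
Γ^θ_{φ φ} = -sin(2*θ)/2
Γ^φ_{θ φ} = 1/tan(θ)
R^θ_{θ θ φ} = 0 (a repeated index in an antisymmetric pair)
R^φ_{θ φ φ} = 0 (a repeated index in an antisymmetric pair)
R_{θφ} = R^θ_{θ θ φ} + R^φ_{θ φ φ} = (0) + (0) = 0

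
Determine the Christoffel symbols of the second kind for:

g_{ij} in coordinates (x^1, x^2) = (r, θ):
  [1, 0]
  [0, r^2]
Using Γ^k_{ij} = (1/2) g^{km} (∂_i g_{mj} + ∂_j g_{mi} - ∂_m g_{ij}); the metric is diagonal, so only the m = k term contributes.
Non-zero symbols (using the symmetry Γ^k_{ij} = Γ^k_{ji}):
Γ^r_{θ θ} = (1/2) g^{rr} (∂_θ g_{rθ} + ∂_θ g_{rθ} - ∂_r g_{θθ}) = (1/2)(1)((0) + (0) - (2*r)) = -r
Γ^θ_{r θ} = (1/2) g^{θθ} (∂_r g_{θθ} + ∂_θ g_{θr} - ∂_θ g_{rθ}) = (1/2)(1/r^2)((2*r) + (0) - (0)) = 1/r
All other Christoffel symbols are zero.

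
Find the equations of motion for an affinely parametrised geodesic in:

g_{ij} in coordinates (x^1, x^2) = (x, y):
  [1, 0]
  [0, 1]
Geodesic equation: d^2x^k/dλ^2 + Γ^k_{ij} (dx^i/dλ)(dx^j/dλ) = 0.
All Christoffel symbols vanish, so the geodesics are straight lines:
d^2x/dλ^2 = 0
d^2y/dλ^2 = 0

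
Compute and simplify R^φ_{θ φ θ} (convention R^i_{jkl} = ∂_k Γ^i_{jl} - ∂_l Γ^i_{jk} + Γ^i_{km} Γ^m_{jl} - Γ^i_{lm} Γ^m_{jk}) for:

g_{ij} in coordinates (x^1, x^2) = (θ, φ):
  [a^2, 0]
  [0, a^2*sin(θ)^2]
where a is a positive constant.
Non-zero Christoffel symbols (Γ^k_{ij} = Γ^k_{ji}):
Γ^θ_{φ φ} = -sin(2*θ)/2
Γ^φ_{θ φ} = 1/tan(θ)
R^φ_{θ φ θ} = ∂_φ Γ^φ_{θ θ} - ∂_θ Γ^φ_{θ φ} + Γ^φ_{φ m} Γ^m_{θ θ} - Γ^φ_{θ m} Γ^m_{θ φ}
  = (0) - (-1/sin(θ)^2) + (0) - (1/tan(θ)^2) = 1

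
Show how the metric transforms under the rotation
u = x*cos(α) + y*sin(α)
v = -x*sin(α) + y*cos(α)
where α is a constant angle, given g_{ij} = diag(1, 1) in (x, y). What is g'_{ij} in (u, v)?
Invert the transformation: x = u*cos(α) - v*sin(α), y = u*sin(α) + v*cos(α)
g'_{ij} = (∂x^k/∂x'^i)(∂x^l/∂x'^j) g_{kl}; with g_{kl} = δ_{kl} this is Σ_k (∂x^k/∂x'^i)(∂x^k/∂x'^j).
Jacobian: ∂x/∂u = cos(α), ∂x/∂v = -sin(α), ∂y/∂u = sin(α), ∂y/∂v = cos(α)
g'_{uu} = (cos(α))(cos(α)) + (sin(α))(sin(α)) = 1
g'_{uv} = (cos(α))(-sin(α)) + (sin(α))(cos(α)) = 0
g'_{vv} = (-sin(α))(-sin(α)) + (cos(α))(cos(α)) = 1
g'_{ij} = diag(1, 1)
The Euclidean metric is invariant under rotations.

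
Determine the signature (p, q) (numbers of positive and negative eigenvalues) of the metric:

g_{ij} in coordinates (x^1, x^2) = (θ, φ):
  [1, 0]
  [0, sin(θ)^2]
The metric is diagonal, so its eigenvalues are the diagonal entries: 1, sin(θ)^2 (at a generic point, where coordinate-dependent entries are positive).
2 positive, 0 negative.
(2, 0) - Riemannian (positive definite)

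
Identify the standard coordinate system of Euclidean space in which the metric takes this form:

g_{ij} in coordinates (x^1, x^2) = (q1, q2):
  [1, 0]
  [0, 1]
All components are constant and the metric is the identity, i.e. orthonormal rectilinear coordinates.
Cartesian (2D) coordinates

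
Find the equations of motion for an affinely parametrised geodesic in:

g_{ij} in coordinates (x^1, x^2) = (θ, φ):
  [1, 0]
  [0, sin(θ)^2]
Geodesic equation: d^2x^k/dλ^2 + Γ^k_{ij} (dx^i/dλ)(dx^j/dλ) = 0.
Non-zero Christoffel symbols:
Γ^θ_{φ φ} = -sin(2*θ)/2
Γ^φ_{θ φ} = 1/tan(θ)
Substituting (the symmetric pair Γ^k_{ij}, Γ^k_{ji} combines into a factor 2):
d^2θ/dλ^2 - (sin(2*θ)/2) (dφ/dλ)^2 = 0
d^2φ/dλ^2 + (2/tan(θ)) (dθ/dλ)(dφ/dλ) = 0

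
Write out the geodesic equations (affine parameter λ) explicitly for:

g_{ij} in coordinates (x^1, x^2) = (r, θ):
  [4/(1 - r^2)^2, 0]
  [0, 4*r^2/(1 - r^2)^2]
Geodesic equation: d^2x^k/dλ^2 + Γ^k_{ij} (dx^i/dλ)(dx^j/dλ) = 0.
Non-zero Christoffel symbols:
Γ^r_{r r} = 2*r/(1 - r^2)
Γ^r_{θ θ} = (r^3 + r)/(r^2 - 1)
Γ^θ_{r θ} = (-r^2 - 1)/(r^3 - r)
Substituting (the symmetric pair Γ^k_{ij}, Γ^k_{ji} combines into a factor 2):
d^2r/dλ^2 + (2*r/(1 - r^2)) (dr/dλ)^2 + ((r^3 + r)/(r^2 - 1)) (dθ/dλ)^2 = 0
d^2θ/dλ^2 + ((-2*r^2 - 2)/(r^3 - r)) (dr/dλ)(dθ/dλ) = 0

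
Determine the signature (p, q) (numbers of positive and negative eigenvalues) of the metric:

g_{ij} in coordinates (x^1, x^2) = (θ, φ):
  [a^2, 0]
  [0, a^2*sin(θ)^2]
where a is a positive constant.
The metric is diagonal, so its eigenvalues are the diagonal entries: a^2, a^2*sin(θ)^2 (at a generic point, where coordinate-dependent entries are positive).
2 positive, 0 negative.
(2, 0) - Riemannian (positive definite)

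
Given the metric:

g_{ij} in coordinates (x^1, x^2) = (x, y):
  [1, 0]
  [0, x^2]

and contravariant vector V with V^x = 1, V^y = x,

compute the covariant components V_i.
V_i = g_{ij} V^j:
V_x = (1)(1) + (0)(x) = 1
V_y = (0)(1) + (x^2)(x) = x^3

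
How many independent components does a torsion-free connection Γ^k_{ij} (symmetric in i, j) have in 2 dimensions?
Γ^k_{ij} has n choices for the upper index and n(n+1)/2 independent symmetric lower index pairs.
Total = 2 × 2×3/2 = 2 × 3 = 6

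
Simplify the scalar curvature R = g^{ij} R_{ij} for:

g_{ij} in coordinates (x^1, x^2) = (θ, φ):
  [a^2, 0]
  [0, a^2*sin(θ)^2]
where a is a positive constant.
Non-zero Christoffel symbols (Γ^k_{ij} = Γ^k_{ji}):
Γ^θ_{φ φ} = -sin(2*θ)/2
Γ^φ_{θ φ} = 1/tan(θ)
Ricci tensor (R_{ij} = R^k_{ikj}): R_{θθ} = 1, R_{θφ} = 0, R_{φφ} = sin(θ)^2
Inverse metric: g^{θθ} = 1/a^2, g^{φφ} = 1/(a^2*sin(θ)^2)
R = g^{ij} R_{ij} = (1/a^2)(1) + (1/(a^2*sin(θ)^2))(sin(θ)^2) = 2/a^2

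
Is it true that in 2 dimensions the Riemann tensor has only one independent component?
The number of independent components is n^2(n^2-1)/12 = 4·3/12 = 1 for n = 2 (e.g. R_{1212}).
Yes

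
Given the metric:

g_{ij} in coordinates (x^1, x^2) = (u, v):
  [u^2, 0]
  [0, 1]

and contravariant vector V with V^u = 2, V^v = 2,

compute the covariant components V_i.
V_i = g_{ij} V^j:
V_u = (u^2)(2) + (0)(2) = 2*u^2
V_v = (0)(2) + (1)(2) = 2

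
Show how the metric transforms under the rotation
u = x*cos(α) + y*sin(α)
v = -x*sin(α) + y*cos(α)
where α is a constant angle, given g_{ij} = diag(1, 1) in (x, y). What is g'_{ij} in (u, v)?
Invert the transformation: x = u*cos(α) - v*sin(α), y = u*sin(α) + v*cos(α)
g'_{ij} = (∂x^k/∂x'^i)(∂x^l/∂x'^j) g_{kl}; with g_{kl} = δ_{kl} this is Σ_k (∂x^k/∂x'^i)(∂x^k/∂x'^j).
Jacobian: ∂x/∂u = cos(α), ∂x/∂v = -sin(α), ∂y/∂u = sin(α), ∂y/∂v = cos(α)
g'_{uu} = (cos(α))(cos(α)) + (sin(α))(sin(α)) = 1
g'_{uv} = (cos(α))(-sin(α)) + (sin(α))(cos(α)) = 0
g'_{vv} = (-sin(α))(-sin(α)) + (cos(α))(cos(α)) = 1
g'_{ij} = diag(1, 1)
The Euclidean metric is invariant under rotations.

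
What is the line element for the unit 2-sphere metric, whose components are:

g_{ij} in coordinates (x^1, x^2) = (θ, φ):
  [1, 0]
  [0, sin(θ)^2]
ds^2 = g_{ij} dx^i dx^j; only the non-zero components contribute.
ds^2 = dθ^2 + sin(θ)^2 dφ^2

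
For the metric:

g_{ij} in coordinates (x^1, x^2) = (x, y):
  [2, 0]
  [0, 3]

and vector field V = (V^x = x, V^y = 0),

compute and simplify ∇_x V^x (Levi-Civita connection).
All Christoffel symbols are zero.
∇_x V^x = ∂_x V^x + Γ^x_{x j} V^j
  = (1) + (0)(x) + (0)(0)
  = 1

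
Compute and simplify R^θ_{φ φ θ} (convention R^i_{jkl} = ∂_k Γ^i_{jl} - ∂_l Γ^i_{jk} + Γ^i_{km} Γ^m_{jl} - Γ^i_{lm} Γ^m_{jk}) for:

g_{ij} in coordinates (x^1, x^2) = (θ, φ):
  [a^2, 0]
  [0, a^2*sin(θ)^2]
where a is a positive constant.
Non-zero Christoffel symbols (Γ^k_{ij} = Γ^k_{ji}):
Γ^θ_{φ φ} = -sin(2*θ)/2
Γ^φ_{θ φ} = 1/tan(θ)
R^θ_{φ φ θ} = ∂_φ Γ^θ_{φ θ} - ∂_θ Γ^θ_{φ φ} + Γ^θ_{φ m} Γ^m_{φ θ} - Γ^θ_{θ m} Γ^m_{φ φ}
  = (0) - (-cos(2*θ)) + (-cos(θ)^2) - (0) = -sin(θ)^2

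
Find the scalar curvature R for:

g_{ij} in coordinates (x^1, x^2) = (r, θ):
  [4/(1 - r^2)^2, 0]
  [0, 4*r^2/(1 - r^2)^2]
Non-zero Christoffel symbols (Γ^k_{ij} = Γ^k_{ji}):
Γ^r_{r r} = 2*r/(1 - r^2)
Γ^r_{θ θ} = (r^3 + r)/(r^2 - 1)
Γ^θ_{r θ} = (-r^2 - 1)/(r^3 - r)
Ricci tensor (R_{ij} = R^k_{ikj}): R_{rr} = -4/(r^2 - 1)^2, R_{rθ} = 0, R_{θθ} = -4*r^2/(r^2 - 1)^2
Inverse metric: g^{rr} = (1 - r^2)^2/4, g^{θθ} = (1 - r^2)^2/(4*r^2)
R = g^{ij} R_{ij} = ((1 - r^2)^2/4)(-4/(r^2 - 1)^2) + ((1 - r^2)^2/(4*r^2))(-4*r^2/(r^2 - 1)^2) = -2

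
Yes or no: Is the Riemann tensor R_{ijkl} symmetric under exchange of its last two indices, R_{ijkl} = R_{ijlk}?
It is antisymmetric in the last pair: R_{ijkl} = -R_{ijlk}.
No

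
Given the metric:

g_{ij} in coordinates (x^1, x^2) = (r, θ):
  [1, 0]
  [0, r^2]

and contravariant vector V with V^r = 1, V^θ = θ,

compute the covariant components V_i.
V_i = g_{ij} V^j:
V_r = (1)(1) + (0)(θ) = 1
V_θ = (0)(1) + (r^2)(θ) = r^2*θ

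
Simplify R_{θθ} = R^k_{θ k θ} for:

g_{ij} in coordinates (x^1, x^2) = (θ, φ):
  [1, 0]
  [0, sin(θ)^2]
Non-zero Christoffel symbols (Γ^k_{ij} = Γ^k_{ji}):
Γ^θ_{φ φ} = -sin(2*θ)/2
Γ^φ_{θ φ} = 1/tan(θ)
R^θ_{θ θ θ} = 0 (a repeated index in an antisymmetric pair)
R^φ_{θ φ θ} = ∂_φ Γ^φ_{θ θ} - ∂_θ Γ^φ_{θ φ} + Γ^φ_{φ m} Γ^m_{θ θ} - Γ^φ_{θ m} Γ^m_{θ φ}
  = (0) - (-1/sin(θ)^2) + (0) - (1/tan(θ)^2) = 1
R_{θθ} = R^θ_{θ θ θ} + R^φ_{θ φ θ} = (0) + (1) = 1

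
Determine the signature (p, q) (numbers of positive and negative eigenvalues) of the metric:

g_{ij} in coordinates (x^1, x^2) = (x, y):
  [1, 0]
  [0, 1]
The metric is diagonal, so its eigenvalues are the diagonal entries: 1, 1 (at a generic point, where coordinate-dependent entries are positive).
2 positive, 0 negative.
(2, 0) - Riemannian (positive definite)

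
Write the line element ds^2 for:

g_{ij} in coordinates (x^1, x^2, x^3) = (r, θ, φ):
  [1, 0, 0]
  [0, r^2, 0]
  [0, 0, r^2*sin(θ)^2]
ds^2 = g_{ij} dx^i dx^j; only the non-zero components contribute.
ds^2 = dr^2 + r^2 dθ^2 + r^2*sin(θ)^2 dφ^2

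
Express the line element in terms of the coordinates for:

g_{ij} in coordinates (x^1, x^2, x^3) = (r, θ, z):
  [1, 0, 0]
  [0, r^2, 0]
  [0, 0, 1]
ds^2 = g_{ij} dx^i dx^j; only the non-zero components contribute.
ds^2 = dr^2 + r^2 dθ^2 + dz^2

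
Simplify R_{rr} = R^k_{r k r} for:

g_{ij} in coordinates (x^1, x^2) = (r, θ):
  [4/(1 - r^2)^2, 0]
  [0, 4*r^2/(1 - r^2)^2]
Non-zero Christoffel symbols (Γ^k_{ij} = Γ^k_{ji}):
Γ^r_{r r} = 2*r/(1 - r^2)
Γ^r_{θ θ} = (r^3 + r)/(r^2 - 1)
Γ^θ_{r θ} = (-r^2 - 1)/(r^3 - r)
R^r_{r r r} = 0 (a repeated index in an antisymmetric pair)
R^θ_{r θ r} = ∂_θ Γ^θ_{r r} - ∂_r Γ^θ_{r θ} + Γ^θ_{θ m} Γ^m_{r r} - Γ^θ_{r m} Γ^m_{r θ}
  = (0) - ((r^4 + 4*r^2 - 1)/(r^3 - r)^2) + (2*(r^2 + 1)/(r^2 - 1)^2) - ((r^2 + 1)^2/(r^3 - r)^2) = -4/(r^2 - 1)^2
R_{rr} = R^r_{r r r} + R^θ_{r θ r} = (0) + (-4/(r^2 - 1)^2) = -4/(r^2 - 1)^2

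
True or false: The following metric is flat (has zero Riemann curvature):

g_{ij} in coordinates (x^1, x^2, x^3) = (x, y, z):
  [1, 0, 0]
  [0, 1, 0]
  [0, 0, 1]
All metric components are constant, so every Christoffel symbol vanishes and R^i_{jkl} = 0.
True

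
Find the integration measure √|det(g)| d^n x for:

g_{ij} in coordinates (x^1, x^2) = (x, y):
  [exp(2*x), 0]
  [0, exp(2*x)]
det(g) = exp(4*x)
√|det(g)| = exp(2*x)
Volume element: dV = exp(2*x) dx dy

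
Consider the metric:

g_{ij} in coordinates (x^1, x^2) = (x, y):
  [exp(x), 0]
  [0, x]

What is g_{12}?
With x^1 = x, x^2 = y, g_{12} = g_{xy} is the row-1, column-2 entry of the matrix.
g_{12} = 0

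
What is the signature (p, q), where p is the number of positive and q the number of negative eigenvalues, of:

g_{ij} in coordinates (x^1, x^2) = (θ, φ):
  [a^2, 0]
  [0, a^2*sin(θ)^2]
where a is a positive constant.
The metric is diagonal, so its eigenvalues are the diagonal entries: a^2, a^2*sin(θ)^2 (at a generic point, where coordinate-dependent entries are positive).
2 positive, 0 negative.
(2, 0) - Riemannian (positive definite)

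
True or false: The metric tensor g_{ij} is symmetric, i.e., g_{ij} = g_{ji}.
By definition the metric is a symmetric bilinear form, g_{ij} = g_{ji}.
True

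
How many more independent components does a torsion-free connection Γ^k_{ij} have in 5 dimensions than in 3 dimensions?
Independent components in n dimensions: n × n(n+1)/2 = n^2(n+1)/2.
5D: 5 × 15 = 75
3D: 3 × 6 = 18
Difference = 75 - 18 = 57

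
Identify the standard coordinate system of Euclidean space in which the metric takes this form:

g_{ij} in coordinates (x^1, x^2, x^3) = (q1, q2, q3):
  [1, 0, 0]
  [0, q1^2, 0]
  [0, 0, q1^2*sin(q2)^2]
The line element ds^2 = dq1^2 + q1^2 dq2^2 + q1^2 sin(q2)^2 dq3^2 is dr^2 + r^2 dθ^2 + r^2 sin(θ)^2 dφ^2 with q1 = r, q2 = θ, q3 = φ.
spherical coordinates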